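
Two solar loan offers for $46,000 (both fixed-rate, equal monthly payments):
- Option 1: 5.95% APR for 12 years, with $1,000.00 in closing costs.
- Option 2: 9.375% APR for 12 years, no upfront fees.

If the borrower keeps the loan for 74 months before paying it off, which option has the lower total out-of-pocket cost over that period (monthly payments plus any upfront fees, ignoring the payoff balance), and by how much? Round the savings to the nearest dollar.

Option 1: monthly rate = 5.95%/12 = 0.0049583; payment = 46,000 × 0.0049583 / (1 − (1+0.0049583)^−144) = $447.70.
Option 2: at 9.375% the monthly rate is 0.0078125, so the payment is 46,000 × 0.0078125 / (1 − 1.0078125^−144) = $533.26.
Over 74 months: Option 1 costs 74 × $447.70 + $1,000.00 = $34,129.80; Option 2 costs 74 × $533.26 = $39,461.24.
Option 1 is cheaper by $39,461.24 − $34,129.80 = $5,331.44.

Option 1 by $5,331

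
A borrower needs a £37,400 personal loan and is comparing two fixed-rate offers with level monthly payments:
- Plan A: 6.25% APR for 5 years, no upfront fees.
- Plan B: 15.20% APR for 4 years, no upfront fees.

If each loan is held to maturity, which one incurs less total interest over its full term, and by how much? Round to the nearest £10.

Plan A: monthly rate = 6.25%/12 = 0.0052083; payment = 37,400 × 0.0052083 / (1 − (1+0.0052083)^−60) = £727.40.
Total interest on Plan A = 60 × £727.40 − £37,400 = £6,244.00.
Plan B: at 15.20% the monthly rate is 0.0126667, so the payment is 37,400 × 0.0126667 / (1 − 1.0126667^−48) = £1,044.67.
Total interest on Plan B = 48 × £1,044.67 − £37,400 = £12,744.16.
Plan A is lower by £6,500.16.

Plan A by £6,500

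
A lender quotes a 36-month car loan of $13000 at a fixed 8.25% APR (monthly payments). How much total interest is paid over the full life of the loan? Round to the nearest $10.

$1,720

Monthly rate = 8.25%/12 = 0.0068750; payment = 13,000 × 0.0068750 / (1 − (1+0.0068750)^−36) = $408.87.
Total paid = 36 × $408.87 = $14,719.32; interest = $14,719.32 − $13,000 = $1,719.32.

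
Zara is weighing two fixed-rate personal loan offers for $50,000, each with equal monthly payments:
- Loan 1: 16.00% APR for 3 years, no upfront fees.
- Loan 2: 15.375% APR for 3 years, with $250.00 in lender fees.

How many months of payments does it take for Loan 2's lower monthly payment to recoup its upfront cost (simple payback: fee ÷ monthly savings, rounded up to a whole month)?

Loan 1: monthly rate = 16%/12 = 0.0133333; payment = 50,000 × 0.0133333 / (1 − (1+0.0133333)^−36) = $1,757.85.
Loan 2: at 15.375% the monthly rate is 0.0128125, so the payment is 50,000 × 0.0128125 / (1 − 1.0128125^−36) = $1,742.46.
Monthly savings = $1,757.85 − $1,742.46 = $15.39.
Break-even = $250.00 / $15.39 = 16.24 → 17 months.

17 months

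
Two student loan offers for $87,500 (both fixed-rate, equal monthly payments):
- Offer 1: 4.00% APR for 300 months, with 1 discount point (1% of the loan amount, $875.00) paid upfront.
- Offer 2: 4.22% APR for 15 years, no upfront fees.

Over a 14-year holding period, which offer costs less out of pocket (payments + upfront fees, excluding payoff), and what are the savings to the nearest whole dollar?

Offer 1: at 4.00% the monthly rate is 0.0033333, so the payment is 87,500 × 0.0033333 / (1 − 1.0033333^−300) = $461.86.
Offer 2: at 4.22% the monthly rate is 0.0035167, so the payment is 87,500 × 0.0035167 / (1 − 1.0035167^−180) = $656.92.
Over 168 months: Offer 1 costs 168 × $461.86 + $875.00 = $78,467.48; Offer 2 costs 168 × $656.92 = $110,362.56.
Offer 1 is cheaper by $110,362.56 − $78,467.48 = $31,895.08.

Offer 1 by $31,895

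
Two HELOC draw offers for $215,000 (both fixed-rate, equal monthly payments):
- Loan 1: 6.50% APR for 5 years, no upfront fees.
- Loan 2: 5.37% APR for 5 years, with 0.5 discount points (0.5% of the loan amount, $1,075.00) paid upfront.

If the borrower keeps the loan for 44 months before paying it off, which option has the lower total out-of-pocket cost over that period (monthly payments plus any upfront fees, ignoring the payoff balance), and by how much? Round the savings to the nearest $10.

Loan 2 by $3,890

Loan 1: at 6.50% the monthly rate is 0.0054167, so the payment is 215,000 × 0.0054167 / (1 − 1.0054167^−60) = $4,206.72.
Loan 2: monthly rate = 5.37%/12 = 0.0044750; payment = 215,000 × 0.0044750 / (1 − (1+0.0044750)^−60) = $4,093.86.
Over 44 months: Loan 1 costs 44 × $4,206.72 = $185,095.68; Loan 2 costs 44 × $4,093.86 + $1,075.00 = $181,204.84.
Loan 2 is cheaper by $185,095.68 − $181,204.84 = $3,890.84.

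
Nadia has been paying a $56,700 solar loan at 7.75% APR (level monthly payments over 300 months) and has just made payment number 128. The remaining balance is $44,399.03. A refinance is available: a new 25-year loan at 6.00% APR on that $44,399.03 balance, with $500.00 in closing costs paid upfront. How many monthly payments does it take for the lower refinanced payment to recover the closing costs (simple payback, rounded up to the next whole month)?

4 months

Current payment = 56,700 × 7.75%/12 / (1 − (1+0.0064583)^−300) = $428.27.
Refinanced payment = 44,399.03 × 0.0050000 / (1 − (1+0.0050000)^−300) = $286.06.
Monthly savings = $428.27 − $286.06 = $142.21.
Break-even = $500.00 / $142.21 = 3.52 → 4 months.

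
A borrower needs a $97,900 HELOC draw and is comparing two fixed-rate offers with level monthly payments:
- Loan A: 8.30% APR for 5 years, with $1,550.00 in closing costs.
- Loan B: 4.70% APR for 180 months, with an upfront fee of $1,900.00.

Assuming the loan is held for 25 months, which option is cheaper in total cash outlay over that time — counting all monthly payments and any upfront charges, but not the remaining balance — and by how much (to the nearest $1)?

Loan B by $30,654

Loan A: at 8.30% the monthly rate is 0.0069167, so the payment is 97,900 × 0.0069167 / (1 − 1.0069167^−60) = $1,999.14.
Loan B: monthly rate = 4.7%/12 = 0.0039167; payment = 97,900 × 0.0039167 / (1 − (1+0.0039167)^−180) = $758.97.
Over 25 months: Loan A costs 25 × $1,999.14 + $1,550.00 = $51,528.50; Loan B costs 25 × $758.97 + $1,900.00 = $20,874.25.
Loan B is cheaper by $51,528.50 − $20,874.25 = $30,654.25.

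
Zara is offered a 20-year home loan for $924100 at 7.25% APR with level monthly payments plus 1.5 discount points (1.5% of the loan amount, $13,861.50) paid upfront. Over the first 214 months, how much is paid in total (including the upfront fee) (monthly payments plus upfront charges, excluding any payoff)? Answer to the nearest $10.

At 7.25% the monthly rate is 0.0060417, so the payment is 924,100 × 0.0060417 / (1 − 1.0060417^−240) = $7,303.86.
Total outlay = 214 × $7,303.86 + $13,861.50 = $1,576,887.54.

$1,576,890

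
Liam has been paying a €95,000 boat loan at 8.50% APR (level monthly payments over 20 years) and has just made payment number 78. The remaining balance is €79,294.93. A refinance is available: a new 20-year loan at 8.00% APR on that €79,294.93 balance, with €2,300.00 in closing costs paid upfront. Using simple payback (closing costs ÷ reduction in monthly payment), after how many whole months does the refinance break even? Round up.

15 months

Current payment = 95,000 × 8.5%/12 / (1 − (1+0.0070833)^−240) = €824.43.
Refinanced payment = 79,294.93 × 0.0066667 / (1 − (1+0.0066667)^−240) = €663.25.
Monthly savings = €824.43 − €663.25 = €161.18.
Break-even = €2,300.00 / €161.18 = 14.27 → 15 months.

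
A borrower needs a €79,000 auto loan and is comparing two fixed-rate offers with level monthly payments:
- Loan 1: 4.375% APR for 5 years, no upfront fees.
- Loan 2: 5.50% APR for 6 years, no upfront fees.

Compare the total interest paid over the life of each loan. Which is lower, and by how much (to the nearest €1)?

Loan 1 by €4,831

Loan 1: monthly rate = 4.375%/12 = 0.0036458; payment = 79,000 × 0.0036458 / (1 − (1+0.0036458)^−60) = €1,468.31.
Total interest on Loan 1 = 60 × €1,468.31 − €79,000 = €9,098.60.
Loan 2: monthly rate = 5.5%/12 = 0.0045833; payment = 79,000 × 0.0045833 / (1 − (1+0.0045833)^−72) = €1,290.69.
Total interest on Loan 2 = 72 × €1,290.69 − €79,000 = €13,929.68.
Loan 1 is lower by €4,831.08.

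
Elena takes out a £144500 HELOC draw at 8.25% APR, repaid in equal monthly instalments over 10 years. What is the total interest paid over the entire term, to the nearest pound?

£68,180

At 8.25% the monthly rate is 0.0068750, so the payment is 144,500 × 0.0068750 / (1 − 1.0068750^−120) = £1,772.33.
Total paid = 120 × £1,772.33 = £212,679.60; interest = £212,679.60 − £144,500 = £68,179.60.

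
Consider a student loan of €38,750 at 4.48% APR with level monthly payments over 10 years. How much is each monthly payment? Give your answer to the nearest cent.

€401.23

Monthly rate = 4.48%/12 = 0.0037333; payment = 38,750 × 0.0037333 / (1 − (1+0.0037333)^−120) = €401.23.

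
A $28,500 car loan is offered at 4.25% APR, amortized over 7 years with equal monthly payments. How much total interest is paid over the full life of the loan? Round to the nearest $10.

$4,500

At 4.25% the monthly rate is 0.0035417, so the payment is 28,500 × 0.0035417 / (1 − 1.0035417^−84) = $392.85.
Total paid = 84 × $392.85 = $32,999.40; interest = $32,999.40 − $28,500 = $4,499.40.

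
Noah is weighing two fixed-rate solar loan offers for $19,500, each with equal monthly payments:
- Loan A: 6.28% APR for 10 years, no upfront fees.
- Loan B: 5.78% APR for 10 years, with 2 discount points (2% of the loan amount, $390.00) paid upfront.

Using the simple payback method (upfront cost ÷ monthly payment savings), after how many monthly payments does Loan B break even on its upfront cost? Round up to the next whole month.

Loan A: at 6.28% the monthly rate is 0.0052333, so the payment is 19,500 × 0.0052333 / (1 − 1.0052333^−120) = $219.24.
Loan B: at 5.78% the monthly rate is 0.0048167, so the payment is 19,500 × 0.0048167 / (1 − 1.0048167^−120) = $214.34.
Monthly savings = $219.24 − $214.34 = $4.90.
Break-even = $390.00 / $4.90 = 79.59 → 80 months.

80 months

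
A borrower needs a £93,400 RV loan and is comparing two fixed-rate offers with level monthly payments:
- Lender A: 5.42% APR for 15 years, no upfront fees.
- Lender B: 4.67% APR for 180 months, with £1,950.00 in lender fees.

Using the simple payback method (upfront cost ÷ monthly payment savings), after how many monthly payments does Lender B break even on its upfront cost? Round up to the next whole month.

Lender A: monthly rate = 5.42%/12 = 0.0045167; payment = 93,400 × 0.0045167 / (1 − (1+0.0045167)^−180) = £759.20.
Lender B: monthly rate = 4.67%/12 = 0.0038917; payment = 93,400 × 0.0038917 / (1 − (1+0.0038917)^−180) = £722.65.
Monthly savings = £759.20 − £722.65 = £36.55.
Break-even = £1,950.00 / £36.55 = 53.35 → 54 months.

54 months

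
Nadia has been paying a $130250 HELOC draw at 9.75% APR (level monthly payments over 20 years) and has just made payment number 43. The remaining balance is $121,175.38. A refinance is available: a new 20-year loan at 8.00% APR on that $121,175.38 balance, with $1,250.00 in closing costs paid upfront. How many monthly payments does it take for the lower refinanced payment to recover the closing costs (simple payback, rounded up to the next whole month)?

6 months

Current payment = 130,250 × 9.75%/12 / (1 − (1+0.0081250)^−240) = $1,235.44.
Refinanced payment = 121,175.38 × 0.0066667 / (1 − (1+0.0066667)^−240) = $1,013.56.
Monthly savings = $1,235.44 − $1,013.56 = $221.88.
Break-even = $1,250.00 / $221.88 = 5.63 → 6 months.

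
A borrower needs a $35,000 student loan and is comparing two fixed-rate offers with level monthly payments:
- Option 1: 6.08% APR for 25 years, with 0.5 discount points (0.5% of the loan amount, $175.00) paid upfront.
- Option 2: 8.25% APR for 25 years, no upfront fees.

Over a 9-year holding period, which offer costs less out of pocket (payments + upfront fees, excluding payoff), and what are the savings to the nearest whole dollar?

Option 1 by $5,089

Option 1: at 6.08% the monthly rate is 0.0050667, so the payment is 35,000 × 0.0050667 / (1 − 1.0050667^−300) = $227.22.
Option 2: monthly rate = 8.25%/12 = 0.0068750; payment = 35,000 × 0.0068750 / (1 − (1+0.0068750)^−300) = $275.96.
Over 108 months: Option 1 costs 108 × $227.22 + $175.00 = $24,714.76; Option 2 costs 108 × $275.96 = $29,803.68.
Option 1 is cheaper by $29,803.68 − $24,714.76 = $5,088.92.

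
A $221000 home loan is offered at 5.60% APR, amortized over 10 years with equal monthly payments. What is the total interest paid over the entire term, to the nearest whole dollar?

At 5.60% the monthly rate is 0.0046667, so the payment is 221,000 × 0.0046667 / (1 − 1.0046667^−120) = $2,409.40.
Total paid = 120 × $2,409.40 = $289,128.00; interest = $289,128.00 − $221,000 = $68,128.00.

$68,128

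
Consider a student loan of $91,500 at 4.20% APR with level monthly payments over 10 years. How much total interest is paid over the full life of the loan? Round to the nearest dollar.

$20,714

Monthly rate = 4.2%/12 = 0.0035000; payment = 91,500 × 0.0035000 / (1 − (1+0.0035000)^−120) = $935.12.
Total paid = 120 × $935.12 = $112,214.40; interest = $112,214.40 − $91,500 = $20,714.40.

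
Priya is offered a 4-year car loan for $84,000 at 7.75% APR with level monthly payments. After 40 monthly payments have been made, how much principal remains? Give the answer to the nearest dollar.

$15,862

With monthly rate i = 7.75%/12 = 0.0064583, the balance after k of n payments is P · [(1+i)^n − (1+i)^k] / [(1+i)^n − 1].
(1+0.0064583)^48 = 1.36206679 and (1+0.0064583)^40 = 1.29369531, so the balance is 84,000 × (1.36206679 − 1.29369531) / (1.36206679 − 1) = $15,862.28.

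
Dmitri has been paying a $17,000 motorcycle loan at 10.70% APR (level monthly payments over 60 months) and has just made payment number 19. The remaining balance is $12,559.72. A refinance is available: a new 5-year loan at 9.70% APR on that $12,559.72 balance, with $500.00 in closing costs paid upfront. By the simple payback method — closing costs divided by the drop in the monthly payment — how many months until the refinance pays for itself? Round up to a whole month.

Current payment = 17,000 × 10.7%/12 / (1 − (1+0.0089167)^−60) = $367.08.
Refinanced payment = 12,559.72 × 0.0080833 / (1 − (1+0.0080833)^−60) = $265.01.
Monthly savings = $367.08 − $265.01 = $102.07.
Break-even = $500.00 / $102.07 = 4.90 → 5 months.

5 months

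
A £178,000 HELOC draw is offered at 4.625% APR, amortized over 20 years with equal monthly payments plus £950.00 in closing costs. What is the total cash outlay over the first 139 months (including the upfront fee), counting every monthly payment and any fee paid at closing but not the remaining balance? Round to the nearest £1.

Monthly rate = 4.625%/12 = 0.0038542; payment = 178,000 × 0.0038542 / (1 − (1+0.0038542)^−240) = £1,138.16.
Total outlay = 139 × £1,138.16 + £950.00 = £159,154.24.

£159,154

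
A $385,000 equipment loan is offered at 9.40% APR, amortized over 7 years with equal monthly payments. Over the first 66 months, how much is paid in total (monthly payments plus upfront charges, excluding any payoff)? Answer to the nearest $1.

$414,000

At 9.40% the monthly rate is 0.0078333, so the payment is 385,000 × 0.0078333 / (1 − 1.0078333^−84) = $6,272.73.
Total outlay = 66 × $6,272.73 = $414,000.18.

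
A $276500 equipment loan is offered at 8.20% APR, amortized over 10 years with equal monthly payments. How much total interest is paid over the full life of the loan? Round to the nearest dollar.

At 8.20% the monthly rate is 0.0068333, so the payment is 276,500 × 0.0068333 / (1 − 1.0068333^−120) = $3,384.00.
Total paid = 120 × $3,384.00 = $406,080.00; interest = $406,080.00 − $276,500 = $129,580.00.

$129,580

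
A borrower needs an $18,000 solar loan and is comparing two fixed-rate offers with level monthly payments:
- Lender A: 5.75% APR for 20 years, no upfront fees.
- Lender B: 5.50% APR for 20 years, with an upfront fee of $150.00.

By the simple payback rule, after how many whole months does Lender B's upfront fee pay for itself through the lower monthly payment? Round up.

Lender A: at 5.75% the monthly rate is 0.0047917, so the payment is 18,000 × 0.0047917 / (1 − 1.0047917^−240) = $126.38.
Lender B: monthly rate = 5.5%/12 = 0.0045833; payment = 18,000 × 0.0045833 / (1 − (1+0.0045833)^−240) = $123.82.
Monthly savings = $126.38 − $123.82 = $2.56.
Break-even = $150.00 / $2.56 = 58.59 → 59 months.

59 months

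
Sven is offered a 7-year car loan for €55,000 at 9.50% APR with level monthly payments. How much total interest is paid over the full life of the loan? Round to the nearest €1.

Monthly rate = 9.5%/12 = 0.0079167; payment = 55,000 × 0.0079167 / (1 − (1+0.0079167)^−84) = €898.92.
Total paid = 84 × €898.92 = €75,509.28; interest = €75,509.28 − €55,000 = €20,509.28.

€20,509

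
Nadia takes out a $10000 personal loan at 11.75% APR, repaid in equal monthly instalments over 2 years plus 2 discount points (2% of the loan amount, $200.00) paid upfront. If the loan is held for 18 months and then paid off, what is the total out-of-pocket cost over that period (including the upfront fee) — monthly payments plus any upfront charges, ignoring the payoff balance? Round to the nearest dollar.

$8,652

At 11.75% the monthly rate is 0.0097917, so the payment is 10,000 × 0.0097917 / (1 − 1.0097917^−24) = $469.57.
Total outlay = 18 × $469.57 + $200.00 = $8,652.26.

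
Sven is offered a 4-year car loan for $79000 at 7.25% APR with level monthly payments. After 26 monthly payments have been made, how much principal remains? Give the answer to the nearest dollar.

$39,050

With monthly rate i = 7.25%/12 = 0.0060417, the balance after k of n payments is P · [(1+i)^n − (1+i)^k] / [(1+i)^n − 1].
(1+0.0060417)^48 = 1.33526192 and (1+0.0060417)^26 = 1.16954024, so the balance is 79,000 × (1.33526192 − 1.16954024) / (1.33526192 − 1) = $39,050.10.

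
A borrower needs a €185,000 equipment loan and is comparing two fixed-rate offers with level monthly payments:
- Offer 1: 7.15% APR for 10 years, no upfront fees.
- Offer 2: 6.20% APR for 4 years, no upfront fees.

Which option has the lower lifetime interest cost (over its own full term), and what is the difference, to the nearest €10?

Offer 2 by €50,120

Offer 1: monthly rate = 7.15%/12 = 0.0059583; payment = 185,000 × 0.0059583 / (1 − (1+0.0059583)^−120) = €2,162.34.
Total interest on Offer 1 = 120 × €2,162.34 − €185,000 = €74,480.80.
Offer 2: monthly rate = 6.2%/12 = 0.0051667; payment = 185,000 × 0.0051667 / (1 − (1+0.0051667)^−48) = €4,361.71.
Total interest on Offer 2 = 48 × €4,361.71 − €185,000 = €24,362.08.
Offer 2 is lower by €50,118.72.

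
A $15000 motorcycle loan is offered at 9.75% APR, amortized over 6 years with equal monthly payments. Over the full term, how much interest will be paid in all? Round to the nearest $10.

$4,870

Monthly rate = 9.75%/12 = 0.0081250; payment = 15,000 × 0.0081250 / (1 − (1+0.0081250)^−72) = $276.00.
Total paid = 72 × $276.00 = $19,872.00; interest = $19,872.00 − $15,000 = $4,872.00.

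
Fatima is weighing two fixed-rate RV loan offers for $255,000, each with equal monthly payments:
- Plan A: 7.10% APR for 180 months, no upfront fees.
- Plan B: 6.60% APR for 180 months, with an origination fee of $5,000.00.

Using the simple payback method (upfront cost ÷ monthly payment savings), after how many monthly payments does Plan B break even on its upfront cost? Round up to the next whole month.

Plan A: monthly rate = 7.1%/12 = 0.0059167; payment = 255,000 × 0.0059167 / (1 − (1+0.0059167)^−180) = $2,306.29.
Plan B: at 6.60% the monthly rate is 0.0055000, so the payment is 255,000 × 0.0055000 / (1 − 1.0055000^−180) = $2,235.37.
Monthly savings = $2,306.29 − $2,235.37 = $70.92.
Break-even = $5,000.00 / $70.92 = 70.50 → 71 months.

71 months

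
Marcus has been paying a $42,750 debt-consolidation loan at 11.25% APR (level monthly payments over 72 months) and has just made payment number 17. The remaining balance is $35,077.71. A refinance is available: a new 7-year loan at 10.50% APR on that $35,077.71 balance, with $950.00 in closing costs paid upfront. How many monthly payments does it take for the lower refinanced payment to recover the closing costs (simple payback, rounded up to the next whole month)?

5 months

Current payment = 42,750 × 11.25%/12 / (1 − (1+0.0093750)^−72) = $819.19.
Refinanced payment = 35,077.71 × 0.0087500 / (1 − (1+0.0087500)^−84) = $591.43.
Monthly savings = $819.19 − $591.43 = $227.76.
Break-even = $950.00 / $227.76 = 4.17 → 5 months.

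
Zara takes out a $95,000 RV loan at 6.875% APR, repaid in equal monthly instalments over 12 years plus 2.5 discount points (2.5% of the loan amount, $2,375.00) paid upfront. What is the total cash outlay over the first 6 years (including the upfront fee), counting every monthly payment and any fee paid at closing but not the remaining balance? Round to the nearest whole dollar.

$72,261

Monthly rate = 6.875%/12 = 0.0057292; payment = 95,000 × 0.0057292 / (1 − (1+0.0057292)^−144) = $970.64.
Total outlay = 72 × $970.64 + $2,375.00 = $72,261.08.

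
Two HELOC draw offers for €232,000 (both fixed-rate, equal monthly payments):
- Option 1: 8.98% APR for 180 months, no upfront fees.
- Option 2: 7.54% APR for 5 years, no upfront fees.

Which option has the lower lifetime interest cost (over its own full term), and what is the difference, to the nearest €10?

Option 1: monthly rate = 8.98%/12 = 0.0074833; payment = 232,000 × 0.0074833 / (1 − (1+0.0074833)^−180) = €2,350.34.
Total interest on Option 1 = 180 × €2,350.34 − €232,000 = €191,061.20.
Option 2: at 7.54% the monthly rate is 0.0062833, so the payment is 232,000 × 0.0062833 / (1 − 1.0062833^−60) = €4,653.22.
Total interest on Option 2 = 60 × €4,653.22 − €232,000 = €47,193.20.
Option 2 is lower by €143,868.00.

Option 2 by €143,870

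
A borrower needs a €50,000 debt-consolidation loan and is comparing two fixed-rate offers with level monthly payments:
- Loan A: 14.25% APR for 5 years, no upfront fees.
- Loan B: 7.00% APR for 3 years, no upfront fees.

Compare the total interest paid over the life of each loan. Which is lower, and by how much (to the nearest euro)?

Loan A: at 14.25% the monthly rate is 0.0118750, so the payment is 50,000 × 0.0118750 / (1 − 1.0118750^−60) = €1,169.90.
Total interest on Loan A = 60 × €1,169.90 − €50,000 = €20,194.00.
Loan B: monthly rate = 7%/12 = 0.0058333; payment = 50,000 × 0.0058333 / (1 − (1+0.0058333)^−36) = €1,543.85.
Total interest on Loan B = 36 × €1,543.85 − €50,000 = €5,578.60.
Loan B is lower by €14,615.40.

Loan B by €14,615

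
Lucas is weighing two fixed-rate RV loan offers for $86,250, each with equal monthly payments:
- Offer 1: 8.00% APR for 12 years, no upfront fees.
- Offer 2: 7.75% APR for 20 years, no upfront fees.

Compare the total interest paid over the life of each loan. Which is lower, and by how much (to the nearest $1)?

Offer 1: at 8.00% the monthly rate is 0.0066667, so the payment is 86,250 × 0.0066667 / (1 − 1.0066667^−144) = $933.62.
Total interest on Offer 1 = 144 × $933.62 − $86,250 = $48,191.28.
Offer 2: monthly rate = 7.75%/12 = 0.0064583; payment = 86,250 × 0.0064583 / (1 − (1+0.0064583)^−240) = $708.07.
Total interest on Offer 2 = 240 × $708.07 − $86,250 = $83,686.80.
Offer 1 is lower by $35,495.52.

Offer 1 by $35,496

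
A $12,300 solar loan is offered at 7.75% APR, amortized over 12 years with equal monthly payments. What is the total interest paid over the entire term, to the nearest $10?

Monthly rate = 7.75%/12 = 0.0064583; payment = 12,300 × 0.0064583 / (1 − (1+0.0064583)^−144) = $131.46.
Total paid = 144 × $131.46 = $18,930.24; interest = $18,930.24 − $12,300 = $6,630.24.

$6,630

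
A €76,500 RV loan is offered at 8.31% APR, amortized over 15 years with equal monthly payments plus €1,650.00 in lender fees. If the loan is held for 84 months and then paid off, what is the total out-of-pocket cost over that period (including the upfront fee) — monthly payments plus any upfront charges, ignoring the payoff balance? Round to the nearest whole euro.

At 8.31% the monthly rate is 0.0069250, so the payment is 76,500 × 0.0069250 / (1 − 1.0069250^−180) = €744.83.
Total outlay = 84 × €744.83 + €1,650.00 = €64,215.72.

€64,216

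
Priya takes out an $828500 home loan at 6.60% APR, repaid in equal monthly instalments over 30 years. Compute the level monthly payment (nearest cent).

$5,291.29

Monthly rate = 6.6%/12 = 0.0055000; payment = 828,500 × 0.0055000 / (1 − (1+0.0055000)^−360) = $5,291.29.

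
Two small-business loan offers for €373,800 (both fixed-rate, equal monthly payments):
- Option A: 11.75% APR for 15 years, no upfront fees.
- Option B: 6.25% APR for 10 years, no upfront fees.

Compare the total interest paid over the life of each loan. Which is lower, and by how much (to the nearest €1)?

Option B by €293,087

Option A: monthly rate = 11.75%/12 = 0.0097917; payment = 373,800 × 0.0097917 / (1 − (1+0.0097917)^−180) = €4,426.28.
Total interest on Option A = 180 × €4,426.28 − €373,800 = €422,930.40.
Option B: monthly rate = 6.25%/12 = 0.0052083; payment = 373,800 × 0.0052083 / (1 − (1+0.0052083)^−120) = €4,197.03.
Total interest on Option B = 120 × €4,197.03 − €373,800 = €129,843.60.
Option B is lower by €293,086.80.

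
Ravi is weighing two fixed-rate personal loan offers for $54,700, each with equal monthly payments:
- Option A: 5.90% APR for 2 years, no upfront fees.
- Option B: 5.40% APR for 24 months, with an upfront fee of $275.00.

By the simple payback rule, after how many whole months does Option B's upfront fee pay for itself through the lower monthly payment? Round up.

Option A: monthly rate = 5.9%/12 = 0.0049167; payment = 54,700 × 0.0049167 / (1 − (1+0.0049167)^−24) = $2,421.87.
Option B: monthly rate = 5.4%/12 = 0.0045000; payment = 54,700 × 0.0045000 / (1 − (1+0.0045000)^−24) = $2,409.58.
Monthly savings = $2,421.87 − $2,409.58 = $12.29.
Break-even = $275.00 / $12.29 = 22.38 → 23 months.

23 months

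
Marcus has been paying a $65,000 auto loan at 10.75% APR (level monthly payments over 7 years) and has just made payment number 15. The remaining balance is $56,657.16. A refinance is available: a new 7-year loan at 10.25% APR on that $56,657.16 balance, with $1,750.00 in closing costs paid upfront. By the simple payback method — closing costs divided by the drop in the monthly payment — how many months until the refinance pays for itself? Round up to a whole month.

Current payment = 65,000 × 10.75%/12 / (1 − (1+0.0089583)^−84) = $1,104.43.
Refinanced payment = 56,657.16 × 0.0085417 / (1 − (1+0.0085417)^−84) = $947.91.
Monthly savings = $1,104.43 − $947.91 = $156.52.
Break-even = $1,750.00 / $156.52 = 11.18 → 12 months.

12 months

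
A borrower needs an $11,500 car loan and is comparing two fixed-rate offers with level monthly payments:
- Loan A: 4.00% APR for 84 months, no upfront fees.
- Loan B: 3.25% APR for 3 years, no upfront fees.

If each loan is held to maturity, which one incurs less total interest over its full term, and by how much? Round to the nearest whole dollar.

Loan B by $1,119

Loan A: at 4.00% the monthly rate is 0.0033333, so the payment is 11,500 × 0.0033333 / (1 − 1.0033333^−84) = $157.19.
Total interest on Loan A = 84 × $157.19 − $11,500 = $1,703.96.
Loan B: at 3.25% the monthly rate is 0.0027083, so the payment is 11,500 × 0.0027083 / (1 − 1.0027083^−36) = $335.70.
Total interest on Loan B = 36 × $335.70 − $11,500 = $585.20.
Loan B is lower by $1,118.76.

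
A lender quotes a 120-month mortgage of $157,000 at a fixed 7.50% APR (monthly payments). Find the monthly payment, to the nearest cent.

At 7.50% the monthly rate is 0.0062500, so the payment is 157,000 × 0.0062500 / (1 − 1.0062500^−120) = $1,863.62.

$1,863.62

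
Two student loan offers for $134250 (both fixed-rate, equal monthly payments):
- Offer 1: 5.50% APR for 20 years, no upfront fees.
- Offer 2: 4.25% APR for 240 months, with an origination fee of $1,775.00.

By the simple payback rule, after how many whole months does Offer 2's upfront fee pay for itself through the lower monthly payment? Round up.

Offer 1: monthly rate = 5.5%/12 = 0.0045833; payment = 134,250 × 0.0045833 / (1 − (1+0.0045833)^−240) = $923.49.
Offer 2: at 4.25% the monthly rate is 0.0035417, so the payment is 134,250 × 0.0035417 / (1 − 1.0035417^−240) = $831.32.
Monthly savings = $923.49 − $831.32 = $92.17.
Break-even = $1,775.00 / $92.17 = 19.26 → 20 months.

20 months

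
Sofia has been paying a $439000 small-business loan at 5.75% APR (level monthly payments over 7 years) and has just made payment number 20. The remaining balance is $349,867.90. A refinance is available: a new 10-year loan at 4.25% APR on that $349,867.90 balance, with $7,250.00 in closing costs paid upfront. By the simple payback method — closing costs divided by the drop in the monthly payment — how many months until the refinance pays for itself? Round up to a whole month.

Current payment = 439,000 × 5.75%/12 / (1 − (1+0.0047917)^−84) = $6,360.67.
Refinanced payment = 349,867.90 × 0.0035417 / (1 − (1+0.0035417)^−120) = $3,583.96.
Monthly savings = $6,360.67 − $3,583.96 = $2,776.71.
Break-even = $7,250.00 / $2,776.71 = 2.61 → 3 months.

3 months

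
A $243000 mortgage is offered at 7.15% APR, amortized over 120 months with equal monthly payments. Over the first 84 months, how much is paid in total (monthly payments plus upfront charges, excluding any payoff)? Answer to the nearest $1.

Monthly rate = 7.15%/12 = 0.0059583; payment = 243,000 × 0.0059583 / (1 − (1+0.0059583)^−120) = $2,840.26.
Total outlay = 84 × $2,840.26 = $238,581.84.

$238,582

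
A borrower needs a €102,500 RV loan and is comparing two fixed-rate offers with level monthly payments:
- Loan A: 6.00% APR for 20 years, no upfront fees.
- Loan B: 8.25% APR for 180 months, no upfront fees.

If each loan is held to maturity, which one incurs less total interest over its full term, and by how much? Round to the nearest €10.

Loan A by €2,750

Loan A: at 6.00% the monthly rate is 0.0050000, so the payment is 102,500 × 0.0050000 / (1 − 1.0050000^−240) = €734.34.
Total interest on Loan A = 240 × €734.34 − €102,500 = €73,741.60.
Loan B: monthly rate = 8.25%/12 = 0.0068750; payment = 102,500 × 0.0068750 / (1 − (1+0.0068750)^−180) = €994.39.
Total interest on Loan B = 180 × €994.39 − €102,500 = €76,490.20.
Loan A is lower by €2,748.60.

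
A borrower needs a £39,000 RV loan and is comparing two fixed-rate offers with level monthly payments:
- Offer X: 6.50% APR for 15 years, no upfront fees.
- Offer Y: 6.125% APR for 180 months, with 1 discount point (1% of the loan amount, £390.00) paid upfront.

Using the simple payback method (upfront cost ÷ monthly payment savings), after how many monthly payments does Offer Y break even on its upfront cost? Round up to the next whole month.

49 months

Offer X: monthly rate = 6.5%/12 = 0.0054167; payment = 39,000 × 0.0054167 / (1 − (1+0.0054167)^−180) = £339.73.
Offer Y: at 6.125% the monthly rate is 0.0051042, so the payment is 39,000 × 0.0051042 / (1 − 1.0051042^−180) = £331.74.
Monthly savings = £339.73 − £331.74 = £7.99.
Break-even = £390.00 / £7.99 = 48.81 → 49 months.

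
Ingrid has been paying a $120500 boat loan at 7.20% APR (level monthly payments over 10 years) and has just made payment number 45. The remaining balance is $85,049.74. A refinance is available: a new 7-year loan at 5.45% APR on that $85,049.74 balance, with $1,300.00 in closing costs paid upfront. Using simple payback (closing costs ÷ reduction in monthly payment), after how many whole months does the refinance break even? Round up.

7 months

Current payment = 120,500 × 7.2%/12 / (1 − (1+0.0060000)^−120) = $1,411.56.
Refinanced payment = 85,049.74 × 0.0045417 / (1 − (1+0.0045417)^−84) = $1,220.15.
Monthly savings = $1,411.56 − $1,220.15 = $191.41.
Break-even = $1,300.00 / $191.41 = 6.79 → 7 months.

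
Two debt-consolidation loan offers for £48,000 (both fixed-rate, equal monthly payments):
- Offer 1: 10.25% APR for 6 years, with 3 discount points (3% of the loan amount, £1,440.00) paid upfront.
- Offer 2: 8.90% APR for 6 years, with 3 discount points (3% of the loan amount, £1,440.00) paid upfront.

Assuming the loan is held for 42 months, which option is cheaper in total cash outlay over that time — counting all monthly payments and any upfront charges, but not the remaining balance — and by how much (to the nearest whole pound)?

Offer 2 by £1,363

Offer 1: monthly rate = 10.25%/12 = 0.0085417; payment = 48,000 × 0.0085417 / (1 − (1+0.0085417)^−72) = £895.30.
Offer 2: monthly rate = 8.9%/12 = 0.0074167; payment = 48,000 × 0.0074167 / (1 − (1+0.0074167)^−72) = £862.85.
Over 42 months: Offer 1 costs 42 × £895.30 + £1,440.00 = £39,042.60; Offer 2 costs 42 × £862.85 + £1,440.00 = £37,679.70.
Offer 2 is cheaper by £39,042.60 − £37,679.70 = £1,362.90.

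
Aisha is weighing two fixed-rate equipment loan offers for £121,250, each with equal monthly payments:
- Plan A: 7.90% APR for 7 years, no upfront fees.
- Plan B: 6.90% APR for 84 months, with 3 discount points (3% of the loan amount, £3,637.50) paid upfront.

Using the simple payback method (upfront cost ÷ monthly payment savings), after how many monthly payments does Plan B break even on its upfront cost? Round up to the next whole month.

Plan A: monthly rate = 7.9%/12 = 0.0065833; payment = 121,250 × 0.0065833 / (1 − (1+0.0065833)^−84) = £1,883.79.
Plan B: at 6.90% the monthly rate is 0.0057500, so the payment is 121,250 × 0.0057500 / (1 − 1.0057500^−84) = £1,824.07.
Monthly savings = £1,883.79 − £1,824.07 = £59.72.
Break-even = £3,637.50 / £59.72 = 60.91 → 61 months.

61 months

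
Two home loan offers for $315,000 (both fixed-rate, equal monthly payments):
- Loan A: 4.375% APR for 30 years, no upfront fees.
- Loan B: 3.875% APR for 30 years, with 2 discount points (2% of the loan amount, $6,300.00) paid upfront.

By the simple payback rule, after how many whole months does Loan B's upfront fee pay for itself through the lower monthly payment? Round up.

69 months

Loan A: monthly rate = 4.375%/12 = 0.0036458; payment = 315,000 × 0.0036458 / (1 − (1+0.0036458)^−360) = $1,572.75.
Loan B: at 3.875% the monthly rate is 0.0032292, so the payment is 315,000 × 0.0032292 / (1 − 1.0032292^−360) = $1,481.25.
Monthly savings = $1,572.75 − $1,481.25 = $91.50.
Break-even = $6,300.00 / $91.50 = 68.85 → 69 months.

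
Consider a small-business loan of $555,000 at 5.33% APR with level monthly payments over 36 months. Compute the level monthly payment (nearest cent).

$16,716.20

Monthly rate = 5.33%/12 = 0.0044417; payment = 555,000 × 0.0044417 / (1 − (1+0.0044417)^−36) = $16,716.20.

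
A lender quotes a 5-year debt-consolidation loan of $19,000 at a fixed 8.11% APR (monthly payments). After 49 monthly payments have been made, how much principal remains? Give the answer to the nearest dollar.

$4,081

With monthly rate i = 8.11%/12 = 0.0067583, the balance after k of n payments is P · [(1+i)^n − (1+i)^k] / [(1+i)^n − 1].
(1+0.0067583)^60 = 1.49800750 and (1+0.0067583)^49 = 1.39102976, so the balance is 19,000 × (1.49800750 − 1.39102976) / (1.49800750 − 1) = $4,081.42.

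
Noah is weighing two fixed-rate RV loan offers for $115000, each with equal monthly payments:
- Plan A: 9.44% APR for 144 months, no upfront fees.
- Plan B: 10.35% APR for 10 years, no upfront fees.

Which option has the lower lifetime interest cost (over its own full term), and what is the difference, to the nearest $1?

Plan B by $7,532

Plan A: at 9.44% the monthly rate is 0.0078667, so the payment is 115,000 × 0.0078667 / (1 − 1.0078667^−144) = $1,337.40.
Total interest on Plan A = 144 × $1,337.40 − $115,000 = $77,585.60.
Plan B: monthly rate = 10.35%/12 = 0.0086250; payment = 115,000 × 0.0086250 / (1 − (1+0.0086250)^−120) = $1,542.11.
Total interest on Plan B = 120 × $1,542.11 − $115,000 = $70,053.20.
Plan B is lower by $7,532.40.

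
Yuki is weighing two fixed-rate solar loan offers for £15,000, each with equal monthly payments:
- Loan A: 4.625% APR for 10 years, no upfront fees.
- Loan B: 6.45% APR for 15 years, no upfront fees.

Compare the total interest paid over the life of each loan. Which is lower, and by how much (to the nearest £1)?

Loan A: monthly rate = 4.625%/12 = 0.0038542; payment = 15,000 × 0.0038542 / (1 − (1+0.0038542)^−120) = £156.36.
Total interest on Loan A = 120 × £156.36 − £15,000 = £3,763.20.
Loan B: monthly rate = 6.45%/12 = 0.0053750; payment = 15,000 × 0.0053750 / (1 − (1+0.0053750)^−180) = £130.25.
Total interest on Loan B = 180 × £130.25 − £15,000 = £8,445.00.
Loan A is lower by £4,681.80.

Loan A by £4,682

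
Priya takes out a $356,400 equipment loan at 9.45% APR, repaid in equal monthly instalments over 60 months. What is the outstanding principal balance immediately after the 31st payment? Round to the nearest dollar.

$193,163

With monthly rate i = 9.45%/12 = 0.0078750, the balance after k of n payments is P · [(1+i)^n − (1+i)^k] / [(1+i)^n − 1].
(1+0.0078750)^60 = 1.60103331 and (1+0.0078750)^31 = 1.27528384, so the balance is 356,400 × (1.60103331 − 1.27528384) / (1.60103331 − 1) = $193,162.52.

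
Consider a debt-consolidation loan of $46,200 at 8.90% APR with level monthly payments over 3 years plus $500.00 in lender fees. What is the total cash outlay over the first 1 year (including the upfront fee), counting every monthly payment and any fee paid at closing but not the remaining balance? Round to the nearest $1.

Monthly rate = 8.9%/12 = 0.0074167; payment = 46,200 × 0.0074167 / (1 − (1+0.0074167)^−36) = $1,467.00.
Total outlay = 12 × $1,467.00 + $500.00 = $18,104.00.

$18,104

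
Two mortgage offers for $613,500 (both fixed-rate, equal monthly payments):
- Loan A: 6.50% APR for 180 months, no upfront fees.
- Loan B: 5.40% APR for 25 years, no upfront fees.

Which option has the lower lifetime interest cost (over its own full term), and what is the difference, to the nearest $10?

Loan A by $157,300

Loan A: monthly rate = 6.5%/12 = 0.0054167; payment = 613,500 × 0.0054167 / (1 − (1+0.0054167)^−180) = $5,344.24.
Total interest on Loan A = 180 × $5,344.24 − $613,500 = $348,463.20.
Loan B: monthly rate = 5.4%/12 = 0.0045000; payment = 613,500 × 0.0045000 / (1 − (1+0.0045000)^−300) = $3,730.88.
Total interest on Loan B = 300 × $3,730.88 − $613,500 = $505,764.00.
Loan A is lower by $157,300.80.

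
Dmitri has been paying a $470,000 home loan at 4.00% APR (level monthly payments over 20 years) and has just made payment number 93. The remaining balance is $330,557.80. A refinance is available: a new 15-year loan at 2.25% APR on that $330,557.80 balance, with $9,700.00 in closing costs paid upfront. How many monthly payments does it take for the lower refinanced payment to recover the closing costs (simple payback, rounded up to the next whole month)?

Current payment = 470,000 × 4%/12 / (1 − (1+0.0033333)^−240) = $2,848.11.
Refinanced payment = 330,557.80 × 0.0018750 / (1 − (1+0.0018750)^−180) = $2,165.43.
Monthly savings = $2,848.11 − $2,165.43 = $682.68.
Break-even = $9,700.00 / $682.68 = 14.21 → 15 months.

15 months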